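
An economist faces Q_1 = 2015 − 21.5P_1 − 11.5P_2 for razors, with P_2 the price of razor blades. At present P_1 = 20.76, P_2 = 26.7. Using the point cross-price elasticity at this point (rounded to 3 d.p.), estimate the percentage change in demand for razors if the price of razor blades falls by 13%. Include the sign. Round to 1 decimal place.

At P_1 = 20.76, P_2 = 26.7: Q_1 = 1261.61.
∂Q_1/∂P_2 = -11.5.
ε = (∂Q_1/∂P_2)(P_2/Q_1) = -11.5000 × 26.7/1261.61 ≈ -0.243.
%ΔQ_1 ≈ ε × %ΔP_2 = -0.243 × (-13%) = 3.2%.

3.2%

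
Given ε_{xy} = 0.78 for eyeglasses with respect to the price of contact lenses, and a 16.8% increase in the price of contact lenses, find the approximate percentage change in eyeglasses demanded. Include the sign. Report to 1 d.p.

%ΔQ ≈ ε × %ΔP of contact lenses = 0.78 × (16.8%) = 13.1%.
Demand for eyeglasses rises by about 13.1%.

13.1%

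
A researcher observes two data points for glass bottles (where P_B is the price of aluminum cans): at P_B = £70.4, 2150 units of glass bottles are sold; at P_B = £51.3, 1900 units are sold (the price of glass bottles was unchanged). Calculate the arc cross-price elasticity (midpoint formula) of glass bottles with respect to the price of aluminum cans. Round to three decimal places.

0.393

ΔQ_A = 1900 − 2150 = -250; ΔP_B = 51.3 − 70.4 = -19.1.
Midpoints: Q̄_A = 2025.0, P̄_B = 60.85.
ε = (ΔQ_A/Q̄_A)/(ΔP_B/P̄_B) = (-250/2025.0)/(-19.1/60.85) ≈ 0.393.
ε > 0: glass bottles and aluminum cans are substitutes.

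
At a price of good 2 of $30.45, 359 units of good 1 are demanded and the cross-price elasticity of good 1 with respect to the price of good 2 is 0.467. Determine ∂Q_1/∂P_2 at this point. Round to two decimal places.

5.51

ε = (∂Q_1/∂P_2)·(P_2/Q_1) ⇒ ∂Q_1/∂P_2 = ε·Q_1/P_2 = 0.467 × 359/30.45 ≈ 5.51.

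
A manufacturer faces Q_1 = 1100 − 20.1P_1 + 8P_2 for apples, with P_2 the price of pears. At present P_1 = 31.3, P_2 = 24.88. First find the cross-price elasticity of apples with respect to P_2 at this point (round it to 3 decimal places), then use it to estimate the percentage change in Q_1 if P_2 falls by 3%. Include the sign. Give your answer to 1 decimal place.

-0.9%

At P_1 = 31.3, P_2 = 24.88: Q_1 = 669.91.
∂Q_1/∂P_2 = 8.
ε = (∂Q_1/∂P_2)(P_2/Q_1) = 8.0000 × 24.88/669.91 ≈ 0.297.
%ΔQ_1 ≈ ε × %ΔP_2 = 0.297 × (-3%) = -0.9%.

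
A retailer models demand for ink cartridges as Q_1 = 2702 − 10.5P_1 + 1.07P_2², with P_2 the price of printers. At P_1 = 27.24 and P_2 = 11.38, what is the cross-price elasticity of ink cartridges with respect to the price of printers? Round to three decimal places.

0.108

At P_1 = 27.24 and P_2 = 11.38: Q_1 = 2554.550.
∂Q_1/∂P_2 = 2.14P_2 = 2.14(11.38) = 24.3532.
ε = (∂Q_1/∂P_2)(P_2/Q_1) = 24.3532 × (11.38/2554.550) ≈ 0.108.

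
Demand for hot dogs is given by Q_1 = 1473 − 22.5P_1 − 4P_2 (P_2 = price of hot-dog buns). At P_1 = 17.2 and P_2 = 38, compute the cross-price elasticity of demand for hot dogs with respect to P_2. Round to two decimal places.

At P_1 = 17.2 and P_2 = 38: Q_1 = 934.
∂Q_1/∂P_2 = -4.
ε = (∂Q_1/∂P_2)(P_2/Q_1) = -4 × (38/934) ≈ -0.16.

-0.16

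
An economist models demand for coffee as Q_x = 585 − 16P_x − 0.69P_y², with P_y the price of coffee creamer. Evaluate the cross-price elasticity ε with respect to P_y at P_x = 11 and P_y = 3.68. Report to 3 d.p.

At P_x = 11 and P_y = 3.68: Q_x = 399.656.
∂Q_x/∂P_y = -1.38P_y = -1.38(3.68) = -5.0784.
ε = (∂Q_x/∂P_y)(P_y/Q_x) = -5.0784 × (3.68/399.656) ≈ -0.047.
ε < 0: complements.

-0.047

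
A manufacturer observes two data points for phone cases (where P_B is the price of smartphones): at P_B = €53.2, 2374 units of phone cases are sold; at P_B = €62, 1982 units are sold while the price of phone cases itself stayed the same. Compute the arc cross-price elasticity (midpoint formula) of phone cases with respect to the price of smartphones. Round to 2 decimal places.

ΔQ_A = 1982 − 2374 = -392; ΔP_B = 62 − 53.2 = 8.8.
Midpoints: Q̄_A = 2178.0, P̄_B = 57.60.
ε = (ΔQ_A/Q̄_A)/(ΔP_B/P̄_B) = (-392/2178.0)/(8.8/57.60) ≈ -1.18.

-1.18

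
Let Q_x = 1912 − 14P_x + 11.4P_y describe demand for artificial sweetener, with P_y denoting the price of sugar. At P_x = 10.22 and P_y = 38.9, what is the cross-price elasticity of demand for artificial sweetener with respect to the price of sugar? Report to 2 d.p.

At P_x = 10.22 and P_y = 38.9: Q_x = 2212.38.
∂Q_x/∂P_y = 11.4.
ε = (∂Q_x/∂P_y)(P_y/Q_x) = 11.4 × (38.9/2212.38) ≈ 0.20.
Since ε > 0, artificial sweetener and sugar are substitutes.

0.20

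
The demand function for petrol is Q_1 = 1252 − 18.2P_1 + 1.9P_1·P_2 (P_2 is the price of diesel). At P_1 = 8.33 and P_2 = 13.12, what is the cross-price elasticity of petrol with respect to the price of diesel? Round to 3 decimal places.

0.159

At P_1 = 8.33 and P_2 = 13.12: Q_1 = 1308.044.
∂Q_1/∂P_2 = 1.9P_1 = 1.9(8.33) = 15.8270.
ε = (∂Q_1/∂P_2)(P_2/Q_1) = 15.8270 × (13.12/1308.044) ≈ 0.159.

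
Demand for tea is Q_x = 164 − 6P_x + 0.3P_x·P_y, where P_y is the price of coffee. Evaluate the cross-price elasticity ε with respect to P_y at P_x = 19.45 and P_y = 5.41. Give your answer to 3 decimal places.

At P_x = 19.45 and P_y = 5.41: Q_x = 78.867.
∂Q_x/∂P_y = 0.3P_x = 0.3(19.45) = 5.8350.
ε = (∂Q_x/∂P_y)(P_y/Q_x) = 5.8350 × (5.41/78.867) ≈ 0.400.
ε > 0: substitutes.

0.400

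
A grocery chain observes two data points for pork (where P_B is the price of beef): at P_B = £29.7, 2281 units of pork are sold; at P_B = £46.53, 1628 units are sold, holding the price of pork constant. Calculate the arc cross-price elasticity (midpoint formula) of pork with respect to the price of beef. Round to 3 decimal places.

-0.757

ΔQ_A = 1628 − 2281 = -653; ΔP_B = 46.53 − 29.7 = 16.83.
Midpoints: Q̄_A = 1954.5, P̄_B = 38.12.
ε = (ΔQ_A/Q̄_A)/(ΔP_B/P̄_B) = (-653/1954.5)/(16.83/38.12) ≈ -0.757.
ε < 0: pork and beef are complements.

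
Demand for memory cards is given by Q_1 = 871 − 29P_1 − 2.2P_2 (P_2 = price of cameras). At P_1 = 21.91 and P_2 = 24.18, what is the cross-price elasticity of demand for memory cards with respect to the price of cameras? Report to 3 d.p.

-0.292

At P_1 = 21.91 and P_2 = 24.18: Q_1 = 182.414.
∂Q_1/∂P_2 = -2.2.
ε = (∂Q_1/∂P_2)(P_2/Q_1) = -2.2 × (24.18/182.414) ≈ -0.292.
Since ε < 0, memory cards and cameras are complements.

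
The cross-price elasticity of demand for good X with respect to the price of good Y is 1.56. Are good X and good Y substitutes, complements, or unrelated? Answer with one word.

ε = 1.56 > 0, so a higher price of good Y raises demand for good X: substitutes.

substitutes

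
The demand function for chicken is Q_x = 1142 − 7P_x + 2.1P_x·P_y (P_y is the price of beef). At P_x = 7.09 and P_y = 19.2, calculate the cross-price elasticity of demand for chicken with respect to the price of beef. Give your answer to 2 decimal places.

0.21

At P_x = 7.09 and P_y = 19.2: Q_x = 1378.239.
∂Q_x/∂P_y = 2.1P_x = 2.1(7.09) = 14.8890.
ε = (∂Q_x/∂P_y)(P_y/Q_x) = 14.8890 × (19.2/1378.239) ≈ 0.21.
ε > 0: substitutes.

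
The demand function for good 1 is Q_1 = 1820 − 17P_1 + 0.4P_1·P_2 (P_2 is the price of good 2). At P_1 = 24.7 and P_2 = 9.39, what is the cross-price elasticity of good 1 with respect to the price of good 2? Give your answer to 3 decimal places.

0.062

At P_1 = 24.7 and P_2 = 9.39: Q_1 = 1492.873.
∂Q_1/∂P_2 = 0.4P_1 = 0.4(24.7) = 9.8800.
ε = (∂Q_1/∂P_2)(P_2/Q_1) = 9.8800 × (9.39/1492.873) ≈ 0.062.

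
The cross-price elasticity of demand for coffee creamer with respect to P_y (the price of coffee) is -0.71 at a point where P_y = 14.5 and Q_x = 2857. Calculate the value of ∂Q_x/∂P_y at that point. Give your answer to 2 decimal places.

-139.89

ε = (∂Q_x/∂P_y)·(P_y/Q_x) ⇒ ∂Q_x/∂P_y = ε·Q_x/P_y = -0.71 × 2857/14.5 ≈ -139.89.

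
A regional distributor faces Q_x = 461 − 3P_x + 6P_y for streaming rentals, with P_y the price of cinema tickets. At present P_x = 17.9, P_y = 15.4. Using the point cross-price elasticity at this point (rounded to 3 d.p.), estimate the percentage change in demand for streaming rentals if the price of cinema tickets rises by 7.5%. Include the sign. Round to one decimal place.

1.4%

At P_x = 17.9, P_y = 15.4: Q_x = 499.7.
∂Q_x/∂P_y = 6.
ε = (∂Q_x/∂P_y)(P_y/Q_x) = 6.0000 × 15.4/499.7 ≈ 0.185.
%ΔQ_x ≈ ε × %ΔP_y = 0.185 × (7.5%) = 1.4%.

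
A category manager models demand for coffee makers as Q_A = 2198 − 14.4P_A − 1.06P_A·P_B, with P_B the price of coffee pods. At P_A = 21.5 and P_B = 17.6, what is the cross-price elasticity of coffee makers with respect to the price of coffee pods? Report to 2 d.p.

At P_A = 21.5 and P_B = 17.6: Q_A = 1487.296.
∂Q_A/∂P_B = -1.06P_A = -1.06(21.5) = -22.7900.
ε = (∂Q_A/∂P_B)(P_B/Q_A) = -22.7900 × (17.6/1487.296) ≈ -0.27.
ε < 0: complements.

-0.27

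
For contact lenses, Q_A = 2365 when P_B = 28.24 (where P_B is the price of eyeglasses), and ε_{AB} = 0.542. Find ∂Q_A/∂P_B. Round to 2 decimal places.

ε = (∂Q_A/∂P_B)·(P_B/Q_A) ⇒ ∂Q_A/∂P_B = ε·Q_A/P_B = 0.542 × 2365/28.24 ≈ 45.39.

45.39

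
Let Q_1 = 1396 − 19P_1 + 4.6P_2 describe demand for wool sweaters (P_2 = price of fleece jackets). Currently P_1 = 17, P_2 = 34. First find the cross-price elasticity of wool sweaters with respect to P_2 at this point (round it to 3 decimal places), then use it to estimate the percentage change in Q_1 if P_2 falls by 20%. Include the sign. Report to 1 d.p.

At P_1 = 17, P_2 = 34: Q_1 = 1229.4.
∂Q_1/∂P_2 = 4.6.
ε = (∂Q_1/∂P_2)(P_2/Q_1) = 4.6000 × 34/1229.4 ≈ 0.127.
%ΔQ_1 ≈ ε × %ΔP_2 = 0.127 × (-20%) = -2.5%.

-2.5%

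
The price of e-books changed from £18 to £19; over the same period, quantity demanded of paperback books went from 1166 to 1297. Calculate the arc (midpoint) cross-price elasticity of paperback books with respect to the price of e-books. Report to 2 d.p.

1.97

ΔQ_A = 1297 − 1166 = 131; ΔP_B = 19 − 18 = 1.
Midpoints: Q̄_A = 1231.5, P̄_B = 18.50.
ε = (ΔQ_A/Q̄_A)/(ΔP_B/P̄_B) = (131/1231.5)/(1/18.50) ≈ 1.97.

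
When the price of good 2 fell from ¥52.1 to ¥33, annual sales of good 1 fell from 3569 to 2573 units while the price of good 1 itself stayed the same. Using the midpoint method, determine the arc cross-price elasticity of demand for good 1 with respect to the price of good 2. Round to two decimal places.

0.72

ΔQ_1 = 2573 − 3569 = -996; ΔP_2 = 33 − 52.1 = -19.1.
Midpoints: Q̄_1 = 3071.0, P̄_2 = 42.55.
ε = (ΔQ_1/Q̄_1)/(ΔP_2/P̄_2) = (-996/3071.0)/(-19.1/42.55) ≈ 0.72.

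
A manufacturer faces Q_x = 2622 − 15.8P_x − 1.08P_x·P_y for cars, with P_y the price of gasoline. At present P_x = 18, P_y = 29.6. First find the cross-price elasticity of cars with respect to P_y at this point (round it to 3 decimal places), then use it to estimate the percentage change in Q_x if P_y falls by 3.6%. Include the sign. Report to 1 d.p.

1.2%

At P_x = 18, P_y = 29.6: Q_x = 1762.176.
∂Q_x/∂P_y = -1.08P_x = -19.4400.
ε = (∂Q_x/∂P_y)(P_y/Q_x) = -19.4400 × 29.6/1762.176 ≈ -0.327.
%ΔQ_x ≈ ε × %ΔP_y = -0.327 × (-3.6%) = 1.2%.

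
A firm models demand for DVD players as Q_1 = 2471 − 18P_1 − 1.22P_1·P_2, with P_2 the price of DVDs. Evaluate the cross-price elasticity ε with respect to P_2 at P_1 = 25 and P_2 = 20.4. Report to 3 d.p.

At P_1 = 25 and P_2 = 20.4: Q_1 = 1398.8.
∂Q_1/∂P_2 = -1.22P_1 = -1.22(25) = -30.5000.
ε = (∂Q_1/∂P_2)(P_2/Q_1) = -30.5000 × (20.4/1398.8) ≈ -0.445.

-0.445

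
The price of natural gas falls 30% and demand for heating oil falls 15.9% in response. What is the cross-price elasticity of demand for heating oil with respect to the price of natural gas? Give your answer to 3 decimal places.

0.530

ε = (%ΔQ of heating oil) / (%ΔP of natural gas) = (-15.9%) / (-30%) ≈ 0.530.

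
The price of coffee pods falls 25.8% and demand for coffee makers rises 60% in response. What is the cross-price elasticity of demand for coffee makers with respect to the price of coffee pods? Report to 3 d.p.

-2.326

ε = (%ΔQ of coffee makers) / (%ΔP of coffee pods) = (60%) / (-25.8%) ≈ -2.326.
Negative cross-price elasticity: complements.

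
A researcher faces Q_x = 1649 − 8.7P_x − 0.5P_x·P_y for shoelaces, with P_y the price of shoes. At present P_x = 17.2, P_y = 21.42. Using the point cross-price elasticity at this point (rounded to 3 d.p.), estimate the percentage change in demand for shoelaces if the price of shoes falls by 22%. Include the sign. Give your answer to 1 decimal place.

3.1%

At P_x = 17.2, P_y = 21.42: Q_x = 1315.148.
∂Q_x/∂P_y = -0.5P_x = -8.6000.
ε = (∂Q_x/∂P_y)(P_y/Q_x) = -8.6000 × 21.42/1315.148 ≈ -0.140.
%ΔQ_x ≈ ε × %ΔP_y = -0.140 × (-22%) = 3.1%.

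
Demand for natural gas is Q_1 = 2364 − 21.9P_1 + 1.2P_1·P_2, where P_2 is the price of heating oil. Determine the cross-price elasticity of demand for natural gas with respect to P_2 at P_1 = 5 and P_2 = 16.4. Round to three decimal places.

0.042

At P_1 = 5 and P_2 = 16.4: Q_1 = 2352.9.
∂Q_1/∂P_2 = 1.2P_1 = 1.2(5) = 6.0000.
ε = (∂Q_1/∂P_2)(P_2/Q_1) = 6.0000 × (16.4/2352.9) ≈ 0.042.
ε > 0: substitutes.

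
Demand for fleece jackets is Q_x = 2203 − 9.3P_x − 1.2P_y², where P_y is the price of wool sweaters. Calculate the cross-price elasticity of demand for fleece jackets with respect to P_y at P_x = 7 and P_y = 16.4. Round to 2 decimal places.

At P_x = 7 and P_y = 16.4: Q_x = 1815.148.
∂Q_x/∂P_y = -2.4P_y = -2.4(16.4) = -39.3600.
ε = (∂Q_x/∂P_y)(P_y/Q_x) = -39.3600 × (16.4/1815.148) ≈ -0.36.
ε < 0: complements.

-0.36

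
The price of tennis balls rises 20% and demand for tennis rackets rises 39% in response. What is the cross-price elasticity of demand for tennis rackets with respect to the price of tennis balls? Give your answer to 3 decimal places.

1.950

ε = (%ΔQ of tennis rackets) / (%ΔP of tennis balls) = (39%) / (20%) ≈ 1.950.
Positive cross-price elasticity: substitutes.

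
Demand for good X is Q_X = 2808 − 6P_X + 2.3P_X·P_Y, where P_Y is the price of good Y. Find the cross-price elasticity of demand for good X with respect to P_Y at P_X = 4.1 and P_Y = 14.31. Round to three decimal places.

0.046

At P_X = 4.1 and P_Y = 14.31: Q_X = 2918.343.
∂Q_X/∂P_Y = 2.3P_X = 2.3(4.1) = 9.4300.
ε = (∂Q_X/∂P_Y)(P_Y/Q_X) = 9.4300 × (14.31/2918.343) ≈ 0.046.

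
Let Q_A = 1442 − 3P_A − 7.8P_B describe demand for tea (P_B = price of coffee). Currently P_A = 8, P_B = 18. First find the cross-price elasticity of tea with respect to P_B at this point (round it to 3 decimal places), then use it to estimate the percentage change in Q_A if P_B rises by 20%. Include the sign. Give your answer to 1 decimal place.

-2.2%

At P_A = 8, P_B = 18: Q_A = 1277.6.
∂Q_A/∂P_B = -7.8.
ε = (∂Q_A/∂P_B)(P_B/Q_A) = -7.8000 × 18/1277.6 ≈ -0.110.
%ΔQ_A ≈ ε × %ΔP_B = -0.110 × (20%) = -2.2%.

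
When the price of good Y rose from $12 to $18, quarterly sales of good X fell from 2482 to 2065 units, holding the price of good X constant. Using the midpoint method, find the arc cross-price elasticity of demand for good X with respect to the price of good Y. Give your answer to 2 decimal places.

ΔQ_X = 2065 − 2482 = -417; ΔP_Y = 18 − 12 = 6.
Midpoints: Q̄_X = 2273.5, P̄_Y = 15.00.
ε = (ΔQ_X/Q̄_X)/(ΔP_Y/P̄_Y) = (-417/2273.5)/(6/15.00) ≈ -0.46.
ε < 0: good X and good Y are complements.

-0.46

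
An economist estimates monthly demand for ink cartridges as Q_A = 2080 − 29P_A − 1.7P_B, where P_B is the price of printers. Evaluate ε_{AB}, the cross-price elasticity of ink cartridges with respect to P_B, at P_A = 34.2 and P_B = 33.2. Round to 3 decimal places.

At P_A = 34.2 and P_B = 33.2: Q_A = 1031.76.
∂Q_A/∂P_B = -1.7.
ε = (∂Q_A/∂P_B)(P_B/Q_A) = -1.7 × (33.2/1031.76) ≈ -0.055.
Since ε < 0, ink cartridges and printers are complements.

-0.055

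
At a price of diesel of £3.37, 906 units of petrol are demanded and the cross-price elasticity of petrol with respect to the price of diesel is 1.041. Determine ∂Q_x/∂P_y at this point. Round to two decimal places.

279.87

ε = (∂Q_x/∂P_y)·(P_y/Q_x) ⇒ ∂Q_x/∂P_y = ε·Q_x/P_y = 1.041 × 906/3.37 ≈ 279.87.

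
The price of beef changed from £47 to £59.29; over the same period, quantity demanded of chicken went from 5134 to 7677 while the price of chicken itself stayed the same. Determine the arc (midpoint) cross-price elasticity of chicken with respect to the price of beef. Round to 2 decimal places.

ΔQ_A = 7677 − 5134 = 2543; ΔP_B = 59.29 − 47 = 12.29.
Midpoints: Q̄_A = 6405.5, P̄_B = 53.14.
ε = (ΔQ_A/Q̄_A)/(ΔP_B/P̄_B) = (2543/6405.5)/(12.29/53.14) ≈ 1.72.

1.72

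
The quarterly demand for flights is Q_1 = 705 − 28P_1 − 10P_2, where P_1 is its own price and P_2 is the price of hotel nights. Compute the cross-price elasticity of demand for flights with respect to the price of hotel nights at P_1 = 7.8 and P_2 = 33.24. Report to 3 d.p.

At P_1 = 7.8 and P_2 = 33.24: Q_1 = 154.2.
∂Q_1/∂P_2 = -10.
ε = (∂Q_1/∂P_2)(P_2/Q_1) = -10 × (33.24/154.2) ≈ -2.156.
Since ε < 0, flights and hotel nights are complements.

-2.156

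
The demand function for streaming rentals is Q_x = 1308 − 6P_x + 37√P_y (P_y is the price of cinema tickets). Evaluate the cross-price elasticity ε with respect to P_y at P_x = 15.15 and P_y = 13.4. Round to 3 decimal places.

At P_x = 15.15 and P_y = 13.4: Q_x = 1352.542.
∂Q_x/∂P_y = 37/(2√P_y) = 37/(2√13.4) = 5.0538.
ε = (∂Q_x/∂P_y)(P_y/Q_x) = 5.0538 × (13.4/1352.542) ≈ 0.050.
ε > 0: substitutes.

0.050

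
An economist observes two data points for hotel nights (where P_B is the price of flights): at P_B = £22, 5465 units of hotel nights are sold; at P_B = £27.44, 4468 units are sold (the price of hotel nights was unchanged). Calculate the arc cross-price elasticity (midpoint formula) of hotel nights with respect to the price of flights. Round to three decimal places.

ΔQ_A = 4468 − 5465 = -997; ΔP_B = 27.44 − 22 = 5.44.
Midpoints: Q̄_A = 4966.5, P̄_B = 24.72.
ε = (ΔQ_A/Q̄_A)/(ΔP_B/P̄_B) = (-997/4966.5)/(5.44/24.72) ≈ -0.912.

-0.912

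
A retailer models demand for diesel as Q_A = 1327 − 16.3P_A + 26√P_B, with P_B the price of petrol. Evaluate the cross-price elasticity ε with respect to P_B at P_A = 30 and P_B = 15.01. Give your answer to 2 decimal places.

At P_A = 30 and P_B = 15.01: Q_A = 938.731.
∂Q_A/∂P_B = 26/(2√P_B) = 26/(2√15.01) = 3.3555.
ε = (∂Q_A/∂P_B)(P_B/Q_A) = 3.3555 × (15.01/938.731) ≈ 0.05.
ε > 0: substitutes.

0.05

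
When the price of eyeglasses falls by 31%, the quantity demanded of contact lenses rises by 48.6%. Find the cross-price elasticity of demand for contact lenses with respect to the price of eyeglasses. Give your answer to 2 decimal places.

-1.57

ε = (%ΔQ of contact lenses) / (%ΔP of eyeglasses) = (48.6%) / (-31%) ≈ -1.57.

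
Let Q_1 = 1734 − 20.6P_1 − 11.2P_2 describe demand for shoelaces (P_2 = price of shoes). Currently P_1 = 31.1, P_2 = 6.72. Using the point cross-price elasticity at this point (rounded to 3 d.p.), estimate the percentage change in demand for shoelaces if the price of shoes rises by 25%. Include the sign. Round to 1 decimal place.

At P_1 = 31.1, P_2 = 6.72: Q_1 = 1018.076.
∂Q_1/∂P_2 = -11.2.
ε = (∂Q_1/∂P_2)(P_2/Q_1) = -11.2000 × 6.72/1018.076 ≈ -0.074.
%ΔQ_1 ≈ ε × %ΔP_2 = -0.074 × (25%) = -1.9%.

-1.9%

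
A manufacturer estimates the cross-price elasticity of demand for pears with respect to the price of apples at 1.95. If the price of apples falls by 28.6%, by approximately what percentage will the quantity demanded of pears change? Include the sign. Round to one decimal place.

-55.8%

%ΔQ ≈ ε × %ΔP of apples = 1.95 × (-28.6%) = -55.8%.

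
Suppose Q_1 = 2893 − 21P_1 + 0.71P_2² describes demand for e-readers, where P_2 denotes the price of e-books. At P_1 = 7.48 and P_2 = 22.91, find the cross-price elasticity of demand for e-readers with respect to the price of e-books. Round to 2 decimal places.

At P_1 = 7.48 and P_2 = 22.91: Q_1 = 3108.576.
∂Q_1/∂P_2 = 1.42P_2 = 1.42(22.91) = 32.5322.
ε = (∂Q_1/∂P_2)(P_2/Q_1) = 32.5322 × (22.91/3108.576) ≈ 0.24.

0.24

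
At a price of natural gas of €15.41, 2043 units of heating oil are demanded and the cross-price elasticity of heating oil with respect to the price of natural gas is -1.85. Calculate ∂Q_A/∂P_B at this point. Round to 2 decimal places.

-245.27

ε = (∂Q_A/∂P_B)·(P_B/Q_A) ⇒ ∂Q_A/∂P_B = ε·Q_A/P_B = -1.85 × 2043/15.41 ≈ -245.27.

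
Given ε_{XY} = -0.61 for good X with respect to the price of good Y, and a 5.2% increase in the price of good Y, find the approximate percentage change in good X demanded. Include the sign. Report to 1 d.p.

-3.2%

%ΔQ ≈ ε × %ΔP of good Y = -0.61 × (5.2%) = -3.2%.
Demand for good X falls by about 3.2%.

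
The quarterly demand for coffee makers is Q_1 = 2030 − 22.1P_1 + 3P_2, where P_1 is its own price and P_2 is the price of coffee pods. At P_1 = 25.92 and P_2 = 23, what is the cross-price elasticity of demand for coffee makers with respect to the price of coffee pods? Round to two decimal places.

0.05

At P_1 = 25.92 and P_2 = 23: Q_1 = 1526.168.
∂Q_1/∂P_2 = 3.
ε = (∂Q_1/∂P_2)(P_2/Q_1) = 3 × (23/1526.168) ≈ 0.05.
Since ε > 0, coffee makers and coffee pods are substitutes.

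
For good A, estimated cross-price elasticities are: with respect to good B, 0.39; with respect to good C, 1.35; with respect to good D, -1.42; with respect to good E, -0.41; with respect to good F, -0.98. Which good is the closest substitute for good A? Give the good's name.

Substitutes have ε > 0. Among the positive values, 1.35 (good C) is largest.

good C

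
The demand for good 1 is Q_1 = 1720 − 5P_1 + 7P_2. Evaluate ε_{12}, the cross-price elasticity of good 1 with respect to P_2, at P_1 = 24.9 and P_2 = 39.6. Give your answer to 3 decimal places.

0.148

At P_1 = 24.9 and P_2 = 39.6: Q_1 = 1872.7.
∂Q_1/∂P_2 = 7.
ε = (∂Q_1/∂P_2)(P_2/Q_1) = 7 × (39.6/1872.7) ≈ 0.148.
Since ε > 0, good 1 and good 2 are substitutes.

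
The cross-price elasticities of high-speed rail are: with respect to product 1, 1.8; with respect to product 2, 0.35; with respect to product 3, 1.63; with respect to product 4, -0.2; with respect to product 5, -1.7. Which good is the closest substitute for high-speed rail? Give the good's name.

product 1

Substitutes have ε > 0. Among the positive values, 1.8 (product 1) is largest.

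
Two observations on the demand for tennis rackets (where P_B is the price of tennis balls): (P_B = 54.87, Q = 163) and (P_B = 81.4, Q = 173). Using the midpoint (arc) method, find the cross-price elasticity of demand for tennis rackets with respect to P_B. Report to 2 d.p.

0.15

ΔQ_A = 173 − 163 = 10; ΔP_B = 81.4 − 54.87 = 26.53.
Midpoints: Q̄_A = 168.0, P̄_B = 68.14.
ε = (ΔQ_A/Q̄_A)/(ΔP_B/P̄_B) = (10/168.0)/(26.53/68.14) ≈ 0.15.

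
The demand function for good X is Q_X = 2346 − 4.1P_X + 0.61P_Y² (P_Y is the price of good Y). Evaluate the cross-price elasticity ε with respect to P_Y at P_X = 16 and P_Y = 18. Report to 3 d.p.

0.160

At P_X = 16 and P_Y = 18: Q_X = 2478.04.
∂Q_X/∂P_Y = 1.22P_Y = 1.22(18) = 21.9600.
ε = (∂Q_X/∂P_Y)(P_Y/Q_X) = 21.9600 × (18/2478.04) ≈ 0.160.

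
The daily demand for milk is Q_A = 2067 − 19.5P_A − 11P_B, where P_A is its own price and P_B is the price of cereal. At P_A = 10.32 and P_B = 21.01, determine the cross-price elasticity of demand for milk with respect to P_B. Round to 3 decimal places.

-0.141

At P_A = 10.32 and P_B = 21.01: Q_A = 1634.65.
∂Q_A/∂P_B = -11.
ε = (∂Q_A/∂P_B)(P_B/Q_A) = -11 × (21.01/1634.65) ≈ -0.141.
Since ε < 0, milk and cereal are complements.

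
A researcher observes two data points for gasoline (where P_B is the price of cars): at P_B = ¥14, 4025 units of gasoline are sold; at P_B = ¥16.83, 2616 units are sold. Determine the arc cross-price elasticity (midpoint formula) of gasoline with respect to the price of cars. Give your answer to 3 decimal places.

ΔQ_A = 2616 − 4025 = -1409; ΔP_B = 16.83 − 14 = 2.83.
Midpoints: Q̄_A = 3320.5, P̄_B = 15.41.
ε = (ΔQ_A/Q̄_A)/(ΔP_B/P̄_B) = (-1409/3320.5)/(2.83/15.41) ≈ -2.311.
ε < 0: gasoline and cars are complements.

-2.311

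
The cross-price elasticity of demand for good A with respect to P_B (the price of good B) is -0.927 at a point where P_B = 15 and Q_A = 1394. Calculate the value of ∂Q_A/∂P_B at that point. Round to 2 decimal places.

ε = (∂Q_A/∂P_B)·(P_B/Q_A) ⇒ ∂Q_A/∂P_B = ε·Q_A/P_B = -0.927 × 1394/15 ≈ -86.15.

-86.15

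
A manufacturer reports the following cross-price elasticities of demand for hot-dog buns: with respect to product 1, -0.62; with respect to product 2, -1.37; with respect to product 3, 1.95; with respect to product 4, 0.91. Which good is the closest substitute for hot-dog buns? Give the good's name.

Substitutes have ε > 0. Among the positive values, 1.95 (product 3) is largest.

product 3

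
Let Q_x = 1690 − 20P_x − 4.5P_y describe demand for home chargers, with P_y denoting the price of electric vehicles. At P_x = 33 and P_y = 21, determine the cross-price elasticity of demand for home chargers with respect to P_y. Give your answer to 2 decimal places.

-0.10

At P_x = 33 and P_y = 21: Q_x = 935.5.
∂Q_x/∂P_y = -4.5.
ε = (∂Q_x/∂P_y)(P_y/Q_x) = -4.5 × (21/935.5) ≈ -0.10.
Since ε < 0, home chargers and electric vehicles are complements.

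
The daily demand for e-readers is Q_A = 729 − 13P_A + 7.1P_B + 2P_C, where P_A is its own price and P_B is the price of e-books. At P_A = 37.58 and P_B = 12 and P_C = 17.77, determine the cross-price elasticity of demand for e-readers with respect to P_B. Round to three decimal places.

0.236

At P_A = 37.58 and P_B = 12 and P_C = 17.77: Q_A = 361.2.
∂Q_A/∂P_B = 7.1.
ε = (∂Q_A/∂P_B)(P_B/Q_A) = 7.1 × (12/361.2) ≈ 0.236.
Since ε > 0, e-readers and e-books are substitutes.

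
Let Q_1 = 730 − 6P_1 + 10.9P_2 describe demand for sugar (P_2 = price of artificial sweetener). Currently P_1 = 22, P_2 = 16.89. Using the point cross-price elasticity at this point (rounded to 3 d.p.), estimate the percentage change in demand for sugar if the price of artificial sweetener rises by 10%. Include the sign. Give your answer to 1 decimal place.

2.4%

At P_1 = 22, P_2 = 16.89: Q_1 = 782.101.
∂Q_1/∂P_2 = 10.9.
ε = (∂Q_1/∂P_2)(P_2/Q_1) = 10.9000 × 16.89/782.101 ≈ 0.235.
%ΔQ_1 ≈ ε × %ΔP_2 = 0.235 × (10%) = 2.4%.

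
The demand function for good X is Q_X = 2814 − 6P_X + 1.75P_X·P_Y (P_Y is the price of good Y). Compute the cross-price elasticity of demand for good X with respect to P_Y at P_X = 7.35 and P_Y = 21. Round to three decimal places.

At P_X = 7.35 and P_Y = 21: Q_X = 3040.012.
∂Q_X/∂P_Y = 1.75P_X = 1.75(7.35) = 12.8625.
ε = (∂Q_X/∂P_Y)(P_Y/Q_X) = 12.8625 × (21/3040.012) ≈ 0.089.
ε > 0: substitutes.

0.089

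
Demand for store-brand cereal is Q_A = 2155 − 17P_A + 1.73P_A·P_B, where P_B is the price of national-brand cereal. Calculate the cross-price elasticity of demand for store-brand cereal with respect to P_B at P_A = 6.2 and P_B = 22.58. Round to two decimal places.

0.11

At P_A = 6.2 and P_B = 22.58: Q_A = 2291.793.
∂Q_A/∂P_B = 1.73P_A = 1.73(6.2) = 10.7260.
ε = (∂Q_A/∂P_B)(P_B/Q_A) = 10.7260 × (22.58/2291.793) ≈ 0.11.
ε > 0: substitutes.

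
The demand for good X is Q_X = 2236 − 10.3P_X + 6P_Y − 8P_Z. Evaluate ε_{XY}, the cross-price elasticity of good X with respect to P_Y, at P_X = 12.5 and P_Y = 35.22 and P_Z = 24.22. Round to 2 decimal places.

0.10

At P_X = 12.5 and P_Y = 35.22 and P_Z = 24.22: Q_X = 2124.81.
∂Q_X/∂P_Y = 6.
ε = (∂Q_X/∂P_Y)(P_Y/Q_X) = 6 × (35.22/2124.81) ≈ 0.10.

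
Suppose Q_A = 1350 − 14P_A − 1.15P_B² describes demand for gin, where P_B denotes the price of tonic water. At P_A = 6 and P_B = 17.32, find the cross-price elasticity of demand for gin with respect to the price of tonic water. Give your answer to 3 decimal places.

-0.749

At P_A = 6 and P_B = 17.32: Q_A = 921.020.
∂Q_A/∂P_B = -2.3P_B = -2.3(17.32) = -39.8360.
ε = (∂Q_A/∂P_B)(P_B/Q_A) = -39.8360 × (17.32/921.020) ≈ -0.749.
ε < 0: complements.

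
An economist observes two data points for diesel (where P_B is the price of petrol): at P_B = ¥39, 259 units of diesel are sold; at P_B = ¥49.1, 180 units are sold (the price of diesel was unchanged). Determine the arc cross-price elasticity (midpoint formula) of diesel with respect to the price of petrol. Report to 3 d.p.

-1.570

ΔQ_A = 180 − 259 = -79; ΔP_B = 49.1 − 39 = 10.1.
Midpoints: Q̄_A = 219.5, P̄_B = 44.05.
ε = (ΔQ_A/Q̄_A)/(ΔP_B/P̄_B) = (-79/219.5)/(10.1/44.05) ≈ -1.570.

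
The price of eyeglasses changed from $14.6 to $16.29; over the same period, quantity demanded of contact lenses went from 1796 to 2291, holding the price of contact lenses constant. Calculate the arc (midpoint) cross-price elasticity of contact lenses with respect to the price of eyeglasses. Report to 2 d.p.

2.21

ΔQ_A = 2291 − 1796 = 495; ΔP_B = 16.29 − 14.6 = 1.69.
Midpoints: Q̄_A = 2043.5, P̄_B = 15.45.
ε = (ΔQ_A/Q̄_A)/(ΔP_B/P̄_B) = (495/2043.5)/(1.69/15.45) ≈ 2.21.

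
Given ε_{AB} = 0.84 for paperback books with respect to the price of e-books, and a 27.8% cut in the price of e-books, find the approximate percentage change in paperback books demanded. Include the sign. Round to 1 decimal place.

%ΔQ ≈ ε × %ΔP of e-books = 0.84 × (-27.8%) = -23.4%.
Demand for paperback books falls by about 23.4%.

-23.4%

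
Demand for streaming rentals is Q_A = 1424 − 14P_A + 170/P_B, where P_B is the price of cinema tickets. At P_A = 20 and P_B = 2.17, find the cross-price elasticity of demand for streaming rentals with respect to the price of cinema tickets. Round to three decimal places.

At P_A = 20 and P_B = 2.17: Q_A = 1222.341.
∂Q_A/∂P_B = −170/P_B² = -36.1018.
ε = (∂Q_A/∂P_B)(P_B/Q_A) = -36.1018 × (2.17/1222.341) ≈ -0.064.

-0.064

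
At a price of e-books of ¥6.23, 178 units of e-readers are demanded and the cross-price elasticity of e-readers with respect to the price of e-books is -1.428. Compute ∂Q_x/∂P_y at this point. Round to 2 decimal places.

ε = (∂Q_x/∂P_y)·(P_y/Q_x) ⇒ ∂Q_x/∂P_y = ε·Q_x/P_y = -1.428 × 178/6.23 ≈ -40.80.

-40.80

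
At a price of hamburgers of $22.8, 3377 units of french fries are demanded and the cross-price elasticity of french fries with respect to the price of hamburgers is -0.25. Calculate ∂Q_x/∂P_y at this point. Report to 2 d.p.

-37.03

ε = (∂Q_x/∂P_y)·(P_y/Q_x) ⇒ ∂Q_x/∂P_y = ε·Q_x/P_y = -0.25 × 3377/22.8 ≈ -37.03.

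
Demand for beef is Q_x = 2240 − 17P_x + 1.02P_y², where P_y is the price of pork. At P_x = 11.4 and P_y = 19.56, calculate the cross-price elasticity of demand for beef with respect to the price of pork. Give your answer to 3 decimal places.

At P_x = 11.4 and P_y = 19.56: Q_x = 2436.445.
∂Q_x/∂P_y = 2.04P_y = 2.04(19.56) = 39.9024.
ε = (∂Q_x/∂P_y)(P_y/Q_x) = 39.9024 × (19.56/2436.445) ≈ 0.320.
ε > 0: substitutes.

0.320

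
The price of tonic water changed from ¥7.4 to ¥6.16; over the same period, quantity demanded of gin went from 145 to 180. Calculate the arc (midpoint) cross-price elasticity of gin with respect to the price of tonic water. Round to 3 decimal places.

ΔQ_A = 180 − 145 = 35; ΔP_B = 6.16 − 7.4 = -1.24.
Midpoints: Q̄_A = 162.5, P̄_B = 6.78.
ε = (ΔQ_A/Q̄_A)/(ΔP_B/P̄_B) = (35/162.5)/(-1.24/6.78) ≈ -1.178.
ε < 0: gin and tonic water are complements.

-1.178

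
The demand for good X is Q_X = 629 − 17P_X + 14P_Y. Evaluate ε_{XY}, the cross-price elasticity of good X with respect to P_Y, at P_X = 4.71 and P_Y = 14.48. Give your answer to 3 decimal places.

0.270

At P_X = 4.71 and P_Y = 14.48: Q_X = 751.65.
∂Q_X/∂P_Y = 14.
ε = (∂Q_X/∂P_Y)(P_Y/Q_X) = 14 × (14.48/751.65) ≈ 0.270.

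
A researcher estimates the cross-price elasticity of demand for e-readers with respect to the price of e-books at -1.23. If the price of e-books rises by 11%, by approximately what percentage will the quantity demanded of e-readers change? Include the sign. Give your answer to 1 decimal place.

-13.5%

%ΔQ ≈ ε × %ΔP of e-books = -1.23 × (11%) = -13.5%.
Demand for e-readers falls by about 13.5%.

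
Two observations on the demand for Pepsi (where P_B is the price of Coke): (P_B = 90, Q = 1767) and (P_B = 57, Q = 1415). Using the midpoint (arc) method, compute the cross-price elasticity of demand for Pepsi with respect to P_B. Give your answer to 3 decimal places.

ΔQ_A = 1415 − 1767 = -352; ΔP_B = 57 − 90 = -33.
Midpoints: Q̄_A = 1591.0, P̄_B = 73.50.
ε = (ΔQ_A/Q̄_A)/(ΔP_B/P̄_B) = (-352/1591.0)/(-33/73.50) ≈ 0.493.

0.493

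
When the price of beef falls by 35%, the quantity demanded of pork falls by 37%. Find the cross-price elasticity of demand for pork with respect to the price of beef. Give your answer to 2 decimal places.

ε = (%ΔQ of pork) / (%ΔP of beef) = (-37%) / (-35%) ≈ 1.06.
Positive cross-price elasticity: substitutes.

1.06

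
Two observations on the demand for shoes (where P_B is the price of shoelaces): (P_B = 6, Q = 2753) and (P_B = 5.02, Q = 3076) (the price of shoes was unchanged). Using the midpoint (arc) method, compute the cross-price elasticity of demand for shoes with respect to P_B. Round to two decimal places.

-0.62

ΔQ_A = 3076 − 2753 = 323; ΔP_B = 5.02 − 6 = -0.98.
Midpoints: Q̄_A = 2914.5, P̄_B = 5.51.
ε = (ΔQ_A/Q̄_A)/(ΔP_B/P̄_B) = (323/2914.5)/(-0.98/5.51) ≈ -0.62.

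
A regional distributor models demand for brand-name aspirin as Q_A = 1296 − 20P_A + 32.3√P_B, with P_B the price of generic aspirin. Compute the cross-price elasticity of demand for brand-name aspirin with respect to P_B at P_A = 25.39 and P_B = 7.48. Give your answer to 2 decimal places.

At P_A = 25.39 and P_B = 7.48: Q_A = 876.539.
∂Q_A/∂P_B = 32.3/(2√P_B) = 32.3/(2√7.48) = 5.9050.
ε = (∂Q_A/∂P_B)(P_B/Q_A) = 5.9050 × (7.48/876.539) ≈ 0.05.

0.05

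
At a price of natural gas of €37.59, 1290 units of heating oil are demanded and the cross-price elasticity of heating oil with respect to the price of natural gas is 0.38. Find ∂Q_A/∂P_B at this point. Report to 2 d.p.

ε = (∂Q_A/∂P_B)·(P_B/Q_A) ⇒ ∂Q_A/∂P_B = ε·Q_A/P_B = 0.38 × 1290/37.59 ≈ 13.04.

13.04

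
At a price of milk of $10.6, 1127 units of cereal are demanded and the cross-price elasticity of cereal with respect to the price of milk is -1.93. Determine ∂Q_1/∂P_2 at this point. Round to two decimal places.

-205.20

ε = (∂Q_1/∂P_2)·(P_2/Q_1) ⇒ ∂Q_1/∂P_2 = ε·Q_1/P_2 = -1.93 × 1127/10.6 ≈ -205.20.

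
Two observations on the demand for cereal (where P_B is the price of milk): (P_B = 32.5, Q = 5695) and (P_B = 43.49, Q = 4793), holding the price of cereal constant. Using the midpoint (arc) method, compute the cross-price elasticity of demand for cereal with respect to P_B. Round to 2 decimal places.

ΔQ_A = 4793 − 5695 = -902; ΔP_B = 43.49 − 32.5 = 10.99.
Midpoints: Q̄_A = 5244.0, P̄_B = 38.00.
ε = (ΔQ_A/Q̄_A)/(ΔP_B/P̄_B) = (-902/5244.0)/(10.99/38.00) ≈ -0.59.
ε < 0: cereal and milk are complements.

-0.59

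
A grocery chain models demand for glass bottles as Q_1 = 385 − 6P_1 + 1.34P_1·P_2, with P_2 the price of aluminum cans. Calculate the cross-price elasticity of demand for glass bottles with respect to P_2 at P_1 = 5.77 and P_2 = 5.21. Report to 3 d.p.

0.103

At P_1 = 5.77 and P_2 = 5.21: Q_1 = 390.663.
∂Q_1/∂P_2 = 1.34P_1 = 1.34(5.77) = 7.7318.
ε = (∂Q_1/∂P_2)(P_2/Q_1) = 7.7318 × (5.21/390.663) ≈ 0.103.
ε > 0: substitutes.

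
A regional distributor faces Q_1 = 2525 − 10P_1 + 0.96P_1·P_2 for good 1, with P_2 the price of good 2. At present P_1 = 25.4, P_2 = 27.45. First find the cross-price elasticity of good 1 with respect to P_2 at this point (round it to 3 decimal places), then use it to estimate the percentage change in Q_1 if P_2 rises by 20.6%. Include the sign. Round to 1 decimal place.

At P_1 = 25.4, P_2 = 27.45: Q_1 = 2940.341.
∂Q_1/∂P_2 = 0.96P_1 = 24.3840.
ε = (∂Q_1/∂P_2)(P_2/Q_1) = 24.3840 × 27.45/2940.341 ≈ 0.228.
%ΔQ_1 ≈ ε × %ΔP_2 = 0.228 × (20.6%) = 4.7%.

4.7%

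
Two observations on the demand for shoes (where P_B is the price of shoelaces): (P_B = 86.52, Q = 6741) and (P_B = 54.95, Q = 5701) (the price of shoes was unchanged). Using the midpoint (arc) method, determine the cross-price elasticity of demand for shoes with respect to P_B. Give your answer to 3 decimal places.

ΔQ_A = 5701 − 6741 = -1040; ΔP_B = 54.95 − 86.52 = -31.57.
Midpoints: Q̄_A = 6221.0, P̄_B = 70.73.
ε = (ΔQ_A/Q̄_A)/(ΔP_B/P̄_B) = (-1040/6221.0)/(-31.57/70.73) ≈ 0.375.

0.375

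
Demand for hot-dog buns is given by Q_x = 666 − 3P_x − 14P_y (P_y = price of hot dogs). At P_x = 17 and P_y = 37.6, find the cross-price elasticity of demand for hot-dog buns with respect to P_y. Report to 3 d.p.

At P_x = 17 and P_y = 37.6: Q_x = 88.6.
∂Q_x/∂P_y = -14.
ε = (∂Q_x/∂P_y)(P_y/Q_x) = -14 × (37.6/88.6) ≈ -5.941.

-5.941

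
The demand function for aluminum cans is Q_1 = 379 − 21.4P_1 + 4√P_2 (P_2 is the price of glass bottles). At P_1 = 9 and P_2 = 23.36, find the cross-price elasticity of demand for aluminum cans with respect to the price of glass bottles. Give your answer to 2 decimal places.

0.05

At P_1 = 9 and P_2 = 23.36: Q_1 = 205.733.
∂Q_1/∂P_2 = 4/(2√P_2) = 4/(2√23.36) = 0.4138.
ε = (∂Q_1/∂P_2)(P_2/Q_1) = 0.4138 × (23.36/205.733) ≈ 0.05.
ε > 0: substitutes.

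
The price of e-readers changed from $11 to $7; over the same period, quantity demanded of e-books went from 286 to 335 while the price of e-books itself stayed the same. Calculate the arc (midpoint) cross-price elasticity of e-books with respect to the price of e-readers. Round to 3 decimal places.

ΔQ_A = 335 − 286 = 49; ΔP_B = 7 − 11 = -4.
Midpoints: Q̄_A = 310.5, P̄_B = 9.00.
ε = (ΔQ_A/Q̄_A)/(ΔP_B/P̄_B) = (49/310.5)/(-4/9.00) ≈ -0.355.
ε < 0: e-books and e-readers are complements.

-0.355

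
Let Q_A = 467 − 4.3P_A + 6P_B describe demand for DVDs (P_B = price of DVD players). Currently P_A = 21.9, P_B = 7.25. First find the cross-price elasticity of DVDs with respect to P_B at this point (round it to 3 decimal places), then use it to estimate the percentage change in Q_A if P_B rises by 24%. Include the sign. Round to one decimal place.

At P_A = 21.9, P_B = 7.25: Q_A = 416.33.
∂Q_A/∂P_B = 6.
ε = (∂Q_A/∂P_B)(P_B/Q_A) = 6.0000 × 7.25/416.33 ≈ 0.104.
%ΔQ_A ≈ ε × %ΔP_B = 0.104 × (24%) = 2.5%.

2.5%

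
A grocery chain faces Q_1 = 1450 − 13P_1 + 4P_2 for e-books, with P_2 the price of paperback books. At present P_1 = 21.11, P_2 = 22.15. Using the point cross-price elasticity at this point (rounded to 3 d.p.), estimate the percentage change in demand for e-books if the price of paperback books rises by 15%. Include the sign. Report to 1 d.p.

1.1%

At P_1 = 21.11, P_2 = 22.15: Q_1 = 1264.17.
∂Q_1/∂P_2 = 4.
ε = (∂Q_1/∂P_2)(P_2/Q_1) = 4.0000 × 22.15/1264.17 ≈ 0.070.
%ΔQ_1 ≈ ε × %ΔP_2 = 0.070 × (15%) = 1.1%.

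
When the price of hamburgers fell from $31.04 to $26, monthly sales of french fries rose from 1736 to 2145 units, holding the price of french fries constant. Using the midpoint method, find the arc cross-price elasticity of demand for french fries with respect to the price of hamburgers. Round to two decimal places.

-1.19

ΔQ_A = 2145 − 1736 = 409; ΔP_B = 26 − 31.04 = -5.04.
Midpoints: Q̄_A = 1940.5, P̄_B = 28.52.
ε = (ΔQ_A/Q̄_A)/(ΔP_B/P̄_B) = (409/1940.5)/(-5.04/28.52) ≈ -1.19.
ε < 0: french fries and hamburgers are complements.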